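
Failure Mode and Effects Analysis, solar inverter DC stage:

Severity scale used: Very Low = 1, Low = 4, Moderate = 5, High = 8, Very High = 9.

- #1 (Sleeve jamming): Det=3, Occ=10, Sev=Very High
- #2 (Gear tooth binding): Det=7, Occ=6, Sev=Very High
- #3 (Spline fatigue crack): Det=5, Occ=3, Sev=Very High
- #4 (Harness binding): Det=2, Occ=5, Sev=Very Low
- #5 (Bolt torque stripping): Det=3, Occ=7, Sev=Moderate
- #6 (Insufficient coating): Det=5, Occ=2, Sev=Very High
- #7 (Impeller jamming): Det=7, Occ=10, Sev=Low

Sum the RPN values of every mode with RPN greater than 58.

1258

RPN = Severity × Occurrence × Detection:
  #1: 9 × 10 × 3 = 270
  #2: 9 × 6 × 7 = 378
  #3: 9 × 3 × 5 = 135
  #4: 1 × 5 × 2 = 10
  #5: 5 × 7 × 3 = 105
  #6: 9 × 2 × 5 = 90
  #7: 4 × 10 × 7 = 280
RPN > 58: #1 (270), #2 (378), #3 (135), #5 (105), #6 (90), #7 (280).
Sum: 270 + 378 + 135 + 105 + 90 + 280 = 1258.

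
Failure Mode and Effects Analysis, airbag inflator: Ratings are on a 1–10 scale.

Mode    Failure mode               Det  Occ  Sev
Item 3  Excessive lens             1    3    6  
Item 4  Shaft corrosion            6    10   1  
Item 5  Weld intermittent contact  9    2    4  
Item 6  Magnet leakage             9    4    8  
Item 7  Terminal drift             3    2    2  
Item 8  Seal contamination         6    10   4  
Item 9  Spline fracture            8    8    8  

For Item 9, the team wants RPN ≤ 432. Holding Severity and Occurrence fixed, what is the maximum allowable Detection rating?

Item 9: S=8, O=8, D=8 → current RPN = 512.
Fixed product = 64. Need 64 × D ≤ 432, so D ≤ 432/64 = 6.75.
Maximum integer Detection rating = 6 (gives RPN 384; D=7 would give 448 > 432).

6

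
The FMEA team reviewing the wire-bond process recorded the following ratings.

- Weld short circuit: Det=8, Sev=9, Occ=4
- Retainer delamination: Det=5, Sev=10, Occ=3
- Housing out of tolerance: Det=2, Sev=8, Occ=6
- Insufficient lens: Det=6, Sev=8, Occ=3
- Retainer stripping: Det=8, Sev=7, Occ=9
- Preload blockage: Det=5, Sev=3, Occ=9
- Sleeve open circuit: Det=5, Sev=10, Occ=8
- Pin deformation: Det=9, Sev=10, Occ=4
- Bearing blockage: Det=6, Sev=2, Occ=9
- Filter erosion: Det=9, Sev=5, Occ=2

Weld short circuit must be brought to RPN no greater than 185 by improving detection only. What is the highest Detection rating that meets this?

Weld short circuit: S=9, O=4, D=8 → current RPN = 288.
Fixed product = 36. Need 36 × D ≤ 185, so D ≤ 185/36 = 5.14.
Maximum integer Detection rating = 5 (gives RPN 180; D=6 would give 216 > 185).

5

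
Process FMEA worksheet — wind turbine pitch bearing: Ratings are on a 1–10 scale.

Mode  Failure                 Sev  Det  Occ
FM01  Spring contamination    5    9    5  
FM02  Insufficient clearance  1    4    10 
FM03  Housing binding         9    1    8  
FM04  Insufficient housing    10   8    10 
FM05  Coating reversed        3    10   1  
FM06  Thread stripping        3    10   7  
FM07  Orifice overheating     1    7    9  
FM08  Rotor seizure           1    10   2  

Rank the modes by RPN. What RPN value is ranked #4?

72

RPN = Severity × Occurrence × Detection:
  FM01: 5 × 5 × 9 = 225
  FM02: 1 × 10 × 4 = 40
  FM03: 9 × 8 × 1 = 72
  FM04: 10 × 10 × 8 = 800
  FM05: 3 × 1 × 10 = 30
  FM06: 3 × 7 × 10 = 210
  FM07: 1 × 9 × 7 = 63
  FM08: 1 × 2 × 10 = 20
Sorted descending: 800, 225, 210, 72, 63, 40, 30, 20.
The fourth-highest RPN is 72 (FM03).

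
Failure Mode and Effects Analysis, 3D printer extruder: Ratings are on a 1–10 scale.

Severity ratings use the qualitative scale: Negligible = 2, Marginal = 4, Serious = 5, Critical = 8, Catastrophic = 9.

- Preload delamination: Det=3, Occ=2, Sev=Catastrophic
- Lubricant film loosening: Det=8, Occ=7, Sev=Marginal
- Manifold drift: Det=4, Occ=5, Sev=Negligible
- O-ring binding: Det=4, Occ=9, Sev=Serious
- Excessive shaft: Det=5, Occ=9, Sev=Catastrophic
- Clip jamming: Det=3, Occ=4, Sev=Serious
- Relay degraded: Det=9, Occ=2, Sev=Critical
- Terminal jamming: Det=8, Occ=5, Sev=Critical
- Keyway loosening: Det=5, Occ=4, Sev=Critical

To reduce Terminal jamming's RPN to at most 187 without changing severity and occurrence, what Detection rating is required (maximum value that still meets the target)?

4

Terminal jamming: S=8, O=5, D=8 → current RPN = 320.
Fixed product = 40. Need 40 × D ≤ 187, so D ≤ 187/40 = 4.67.
Maximum integer Detection rating = 4 (gives RPN 160; D=5 would give 200 > 187).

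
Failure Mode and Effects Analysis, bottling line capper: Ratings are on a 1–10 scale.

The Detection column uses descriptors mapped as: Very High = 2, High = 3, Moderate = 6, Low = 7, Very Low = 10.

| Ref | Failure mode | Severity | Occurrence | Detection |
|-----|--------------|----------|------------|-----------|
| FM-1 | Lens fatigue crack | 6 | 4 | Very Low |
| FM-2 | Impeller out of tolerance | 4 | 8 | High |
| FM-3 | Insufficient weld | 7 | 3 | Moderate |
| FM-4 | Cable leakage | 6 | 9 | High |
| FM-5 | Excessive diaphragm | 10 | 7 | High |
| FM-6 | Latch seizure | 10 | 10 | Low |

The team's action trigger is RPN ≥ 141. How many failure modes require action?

RPN = Severity × Occurrence × Detection:
  FM-1: 6 × 4 × 10 = 240
  FM-2: 4 × 8 × 3 = 96
  FM-3: 7 × 3 × 6 = 126
  FM-4: 6 × 9 × 3 = 162
  FM-5: 10 × 7 × 3 = 210
  FM-6: 10 × 10 × 7 = 700
Modes with RPN ≥ 141: FM-1 (240), FM-4 (162), FM-5 (210), FM-6 (700) → 4.

4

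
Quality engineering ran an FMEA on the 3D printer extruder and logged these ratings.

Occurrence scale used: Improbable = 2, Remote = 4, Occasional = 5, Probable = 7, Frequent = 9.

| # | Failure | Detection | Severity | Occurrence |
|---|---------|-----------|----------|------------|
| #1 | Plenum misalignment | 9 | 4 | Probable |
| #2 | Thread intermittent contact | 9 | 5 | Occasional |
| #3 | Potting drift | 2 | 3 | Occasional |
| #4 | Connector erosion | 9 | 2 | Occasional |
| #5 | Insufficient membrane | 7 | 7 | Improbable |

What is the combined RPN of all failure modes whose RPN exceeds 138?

477

RPN = Severity × Occurrence × Detection:
  #1: 4 × 7 × 9 = 252
  #2: 5 × 5 × 9 = 225
  #3: 3 × 5 × 2 = 30
  #4: 2 × 5 × 9 = 90
  #5: 7 × 2 × 7 = 98
RPN > 138: #1 (252), #2 (225).
Sum: 252 + 225 = 477.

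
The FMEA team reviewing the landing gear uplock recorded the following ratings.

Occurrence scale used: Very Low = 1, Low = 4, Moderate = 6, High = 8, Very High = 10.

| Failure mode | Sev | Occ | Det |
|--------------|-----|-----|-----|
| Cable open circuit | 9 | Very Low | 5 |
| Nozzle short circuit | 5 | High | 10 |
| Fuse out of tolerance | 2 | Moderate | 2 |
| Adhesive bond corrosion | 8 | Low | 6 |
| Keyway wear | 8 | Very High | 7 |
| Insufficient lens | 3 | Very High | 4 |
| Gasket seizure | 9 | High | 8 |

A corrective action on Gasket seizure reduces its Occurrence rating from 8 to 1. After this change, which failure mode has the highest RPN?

RPN = Severity × Occurrence × Detection:
  Cable open circuit: 9 × 1 × 5 = 45
  Nozzle short circuit: 5 × 8 × 10 = 400
  Fuse out of tolerance: 2 × 6 × 2 = 24
  Adhesive bond corrosion: 8 × 4 × 6 = 192
  Keyway wear: 8 × 10 × 7 = 560
  Insufficient lens: 3 × 10 × 4 = 120
  Gasket seizure: 9 × 8 × 8 = 576
After action: Gasket seizure → 9 × 1 × 8 = 72.
Revised RPNs: Keyway wear=560, Nozzle short circuit=400, Adhesive bond corrosion=192, Insufficient lens=120, Gasket seizure=72, Cable open circuit=45, Fuse out of tolerance=24.
Highest is now Keyway wear (560).

Keyway wear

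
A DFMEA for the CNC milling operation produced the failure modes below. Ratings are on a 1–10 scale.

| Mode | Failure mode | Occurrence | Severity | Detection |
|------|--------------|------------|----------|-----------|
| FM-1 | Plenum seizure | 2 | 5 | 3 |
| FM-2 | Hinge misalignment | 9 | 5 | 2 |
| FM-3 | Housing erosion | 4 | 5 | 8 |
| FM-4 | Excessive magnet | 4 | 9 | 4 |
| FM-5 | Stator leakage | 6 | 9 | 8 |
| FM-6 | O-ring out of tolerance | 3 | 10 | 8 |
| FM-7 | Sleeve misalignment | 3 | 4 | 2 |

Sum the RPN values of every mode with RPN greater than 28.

RPN = Severity × Occurrence × Detection:
  FM-1: 5 × 2 × 3 = 30
  FM-2: 5 × 9 × 2 = 90
  FM-3: 5 × 4 × 8 = 160
  FM-4: 9 × 4 × 4 = 144
  FM-5: 9 × 6 × 8 = 432
  FM-6: 10 × 3 × 8 = 240
  FM-7: 4 × 3 × 2 = 24
RPN > 28: FM-1 (30), FM-2 (90), FM-3 (160), FM-4 (144), FM-5 (432), FM-6 (240).
Sum: 30 + 90 + 160 + 144 + 432 + 240 = 1096.

1096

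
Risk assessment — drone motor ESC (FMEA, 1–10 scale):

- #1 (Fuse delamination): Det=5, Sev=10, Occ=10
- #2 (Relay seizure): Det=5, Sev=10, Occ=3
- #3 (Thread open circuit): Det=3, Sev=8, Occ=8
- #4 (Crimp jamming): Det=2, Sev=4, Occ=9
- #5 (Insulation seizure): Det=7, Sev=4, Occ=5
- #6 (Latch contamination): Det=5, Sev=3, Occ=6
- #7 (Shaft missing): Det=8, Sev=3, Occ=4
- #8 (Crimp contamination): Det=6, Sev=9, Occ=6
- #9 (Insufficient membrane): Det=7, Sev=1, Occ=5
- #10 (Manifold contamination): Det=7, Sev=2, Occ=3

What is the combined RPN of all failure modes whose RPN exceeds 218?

RPN = Severity × Occurrence × Detection:
  #1: 10 × 10 × 5 = 500
  #2: 10 × 3 × 5 = 150
  #3: 8 × 8 × 3 = 192
  #4: 4 × 9 × 2 = 72
  #5: 4 × 5 × 7 = 140
  #6: 3 × 6 × 5 = 90
  #7: 3 × 4 × 8 = 96
  #8: 9 × 6 × 6 = 324
  #9: 1 × 5 × 7 = 35
  #10: 2 × 3 × 7 = 42
RPN > 218: #1 (500), #8 (324).
Sum: 500 + 324 = 824.

824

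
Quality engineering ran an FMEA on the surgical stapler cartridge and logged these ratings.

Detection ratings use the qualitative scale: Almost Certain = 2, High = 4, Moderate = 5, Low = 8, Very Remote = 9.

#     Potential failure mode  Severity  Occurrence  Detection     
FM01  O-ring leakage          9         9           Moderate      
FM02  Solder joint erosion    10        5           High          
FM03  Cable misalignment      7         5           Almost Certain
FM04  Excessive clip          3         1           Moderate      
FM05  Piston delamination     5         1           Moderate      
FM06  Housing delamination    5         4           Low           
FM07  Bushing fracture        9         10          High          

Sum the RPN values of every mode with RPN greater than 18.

1220

RPN = Severity × Occurrence × Detection:
  FM01: 9 × 9 × 5 = 405
  FM02: 10 × 5 × 4 = 200
  FM03: 7 × 5 × 2 = 70
  FM04: 3 × 1 × 5 = 15
  FM05: 5 × 1 × 5 = 25
  FM06: 5 × 4 × 8 = 160
  FM07: 9 × 10 × 4 = 360
RPN > 18: FM01 (405), FM02 (200), FM03 (70), FM05 (25), FM06 (160), FM07 (360).
Sum: 405 + 200 + 70 + 25 + 160 + 360 = 1220.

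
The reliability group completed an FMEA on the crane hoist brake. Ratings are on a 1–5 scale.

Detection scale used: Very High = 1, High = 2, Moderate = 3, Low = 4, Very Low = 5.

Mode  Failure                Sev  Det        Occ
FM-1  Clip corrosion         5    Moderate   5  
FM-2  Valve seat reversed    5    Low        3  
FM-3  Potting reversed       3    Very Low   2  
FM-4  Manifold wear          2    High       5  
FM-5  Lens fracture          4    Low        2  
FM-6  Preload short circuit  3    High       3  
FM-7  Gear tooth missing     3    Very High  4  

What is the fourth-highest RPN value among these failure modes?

30

RPN = Severity × Occurrence × Detection:
  FM-1: 5 × 5 × 3 = 75
  FM-2: 5 × 3 × 4 = 60
  FM-3: 3 × 2 × 5 = 30
  FM-4: 2 × 5 × 2 = 20
  FM-5: 4 × 2 × 4 = 32
  FM-6: 3 × 3 × 2 = 18
  FM-7: 3 × 4 × 1 = 12
Sorted descending: 75, 60, 32, 30, 20, 18, 12.
The fourth-highest RPN is 30 (FM-3).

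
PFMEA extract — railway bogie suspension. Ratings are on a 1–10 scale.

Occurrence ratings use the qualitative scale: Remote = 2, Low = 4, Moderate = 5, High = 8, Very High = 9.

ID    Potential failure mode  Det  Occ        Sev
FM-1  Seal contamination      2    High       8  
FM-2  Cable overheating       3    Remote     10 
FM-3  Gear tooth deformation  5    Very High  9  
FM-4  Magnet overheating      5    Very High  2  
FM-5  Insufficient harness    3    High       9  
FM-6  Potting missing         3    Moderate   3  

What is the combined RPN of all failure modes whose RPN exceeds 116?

749

RPN = Severity × Occurrence × Detection:
  FM-1: 8 × 8 × 2 = 128
  FM-2: 10 × 2 × 3 = 60
  FM-3: 9 × 9 × 5 = 405
  FM-4: 2 × 9 × 5 = 90
  FM-5: 9 × 8 × 3 = 216
  FM-6: 3 × 5 × 3 = 45
RPN > 116: FM-1 (128), FM-3 (405), FM-5 (216).
Sum: 128 + 405 + 216 = 749.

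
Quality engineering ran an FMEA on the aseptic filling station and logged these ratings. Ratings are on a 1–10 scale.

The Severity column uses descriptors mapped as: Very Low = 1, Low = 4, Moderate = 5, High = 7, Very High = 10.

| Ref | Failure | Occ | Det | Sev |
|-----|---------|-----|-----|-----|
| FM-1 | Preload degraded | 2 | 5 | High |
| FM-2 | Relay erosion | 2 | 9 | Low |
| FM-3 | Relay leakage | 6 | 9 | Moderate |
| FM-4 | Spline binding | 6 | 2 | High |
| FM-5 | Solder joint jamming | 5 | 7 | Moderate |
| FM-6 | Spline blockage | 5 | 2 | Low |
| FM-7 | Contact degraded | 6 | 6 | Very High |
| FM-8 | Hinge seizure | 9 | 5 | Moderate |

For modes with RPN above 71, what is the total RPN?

RPN = Severity × Occurrence × Detection:
  FM-1: 7 × 2 × 5 = 70
  FM-2: 4 × 2 × 9 = 72
  FM-3: 5 × 6 × 9 = 270
  FM-4: 7 × 6 × 2 = 84
  FM-5: 5 × 5 × 7 = 175
  FM-6: 4 × 5 × 2 = 40
  FM-7: 10 × 6 × 6 = 360
  FM-8: 5 × 9 × 5 = 225
RPN > 71: FM-2 (72), FM-3 (270), FM-4 (84), FM-5 (175), FM-7 (360), FM-8 (225).
Sum: 72 + 270 + 84 + 175 + 360 + 225 = 1186.

1186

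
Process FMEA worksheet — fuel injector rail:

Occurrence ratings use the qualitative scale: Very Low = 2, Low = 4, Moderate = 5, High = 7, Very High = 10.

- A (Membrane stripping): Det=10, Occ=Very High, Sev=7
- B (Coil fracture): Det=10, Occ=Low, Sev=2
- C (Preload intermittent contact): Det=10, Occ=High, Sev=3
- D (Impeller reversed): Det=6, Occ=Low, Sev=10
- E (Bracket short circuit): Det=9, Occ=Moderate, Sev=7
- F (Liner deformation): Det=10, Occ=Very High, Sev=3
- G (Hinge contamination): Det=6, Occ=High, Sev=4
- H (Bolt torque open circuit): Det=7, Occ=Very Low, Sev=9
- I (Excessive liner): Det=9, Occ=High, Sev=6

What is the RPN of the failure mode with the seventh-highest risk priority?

RPN = Severity × Occurrence × Detection:
  A: 7 × 10 × 10 = 700
  B: 2 × 4 × 10 = 80
  C: 3 × 7 × 10 = 210
  D: 10 × 4 × 6 = 240
  E: 7 × 5 × 9 = 315
  F: 3 × 10 × 10 = 300
  G: 4 × 7 × 6 = 168
  H: 9 × 2 × 7 = 126
  I: 6 × 7 × 9 = 378
Sorted descending: 700, 378, 315, 300, 240, 210, 168, 126, 80.
The seventh-highest RPN is 168 (G).

168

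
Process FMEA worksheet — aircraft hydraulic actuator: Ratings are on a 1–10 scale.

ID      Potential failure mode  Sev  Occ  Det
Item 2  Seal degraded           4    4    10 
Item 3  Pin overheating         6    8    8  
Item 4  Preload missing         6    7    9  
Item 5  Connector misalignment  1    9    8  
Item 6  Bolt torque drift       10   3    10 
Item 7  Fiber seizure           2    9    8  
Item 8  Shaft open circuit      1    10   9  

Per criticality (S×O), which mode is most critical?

Item 3

Criticality = Severity × Occurrence:
  Item 2: 4 × 4 = 16
  Item 3: 6 × 8 = 48
  Item 4: 6 × 7 = 42
  Item 5: 1 × 9 = 9
  Item 6: 10 × 3 = 30
  Item 7: 2 × 9 = 18
  Item 8: 1 × 10 = 10
Highest criticality is 48 → Item 3.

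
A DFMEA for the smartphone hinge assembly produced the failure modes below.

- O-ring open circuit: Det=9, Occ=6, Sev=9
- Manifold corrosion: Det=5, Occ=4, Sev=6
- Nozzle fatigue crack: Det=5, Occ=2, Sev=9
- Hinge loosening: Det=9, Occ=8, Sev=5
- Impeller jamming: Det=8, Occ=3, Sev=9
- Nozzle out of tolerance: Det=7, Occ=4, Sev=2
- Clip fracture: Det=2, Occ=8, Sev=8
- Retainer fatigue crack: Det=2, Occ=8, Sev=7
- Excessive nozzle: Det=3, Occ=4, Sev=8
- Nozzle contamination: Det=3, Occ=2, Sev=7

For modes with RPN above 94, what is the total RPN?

1518

RPN = Severity × Occurrence × Detection:
  O-ring open circuit: 9 × 6 × 9 = 486
  Manifold corrosion: 6 × 4 × 5 = 120
  Nozzle fatigue crack: 9 × 2 × 5 = 90
  Hinge loosening: 5 × 8 × 9 = 360
  Impeller jamming: 9 × 3 × 8 = 216
  Nozzle out of tolerance: 2 × 4 × 7 = 56
  Clip fracture: 8 × 8 × 2 = 128
  Retainer fatigue crack: 7 × 8 × 2 = 112
  Excessive nozzle: 8 × 4 × 3 = 96
  Nozzle contamination: 7 × 2 × 3 = 42
RPN > 94: O-ring open circuit (486), Manifold corrosion (120), Hinge loosening (360), Impeller jamming (216), Clip fracture (128), Retainer fatigue crack (112), Excessive nozzle (96).
Sum: 486 + 120 + 360 + 216 + 128 + 112 + 96 = 1518.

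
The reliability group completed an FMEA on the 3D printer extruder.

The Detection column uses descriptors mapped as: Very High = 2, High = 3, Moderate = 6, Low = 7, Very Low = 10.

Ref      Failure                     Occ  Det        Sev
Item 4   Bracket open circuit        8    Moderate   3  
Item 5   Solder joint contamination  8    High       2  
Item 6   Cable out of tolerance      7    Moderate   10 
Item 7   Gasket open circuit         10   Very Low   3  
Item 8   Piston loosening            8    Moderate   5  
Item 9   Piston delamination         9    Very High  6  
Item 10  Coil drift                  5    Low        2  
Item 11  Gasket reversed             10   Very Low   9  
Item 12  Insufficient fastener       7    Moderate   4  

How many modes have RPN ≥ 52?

RPN = Severity × Occurrence × Detection:
  Item 4: 3 × 8 × 6 = 144
  Item 5: 2 × 8 × 3 = 48
  Item 6: 10 × 7 × 6 = 420
  Item 7: 3 × 10 × 10 = 300
  Item 8: 5 × 8 × 6 = 240
  Item 9: 6 × 9 × 2 = 108
  Item 10: 2 × 5 × 7 = 70
  Item 11: 9 × 10 × 10 = 900
  Item 12: 4 × 7 × 6 = 168
Modes with RPN ≥ 52: Item 4 (144), Item 6 (420), Item 7 (300), Item 8 (240), Item 9 (108), Item 10 (70), Item 11 (900), Item 12 (168) → 8.

8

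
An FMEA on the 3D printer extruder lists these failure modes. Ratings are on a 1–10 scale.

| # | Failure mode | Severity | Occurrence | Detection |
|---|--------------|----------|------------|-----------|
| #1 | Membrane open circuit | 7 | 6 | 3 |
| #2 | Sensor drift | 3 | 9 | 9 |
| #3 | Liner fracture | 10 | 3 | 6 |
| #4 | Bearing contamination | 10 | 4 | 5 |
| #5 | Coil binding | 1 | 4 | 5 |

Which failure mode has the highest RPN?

#2

RPN = Severity × Occurrence × Detection:
  #1: 7 × 6 × 3 = 126
  #2: 3 × 9 × 9 = 243
  #3: 10 × 3 × 6 = 180
  #4: 10 × 4 × 5 = 200
  #5: 1 × 4 × 5 = 20
Highest RPN is 243 → #2.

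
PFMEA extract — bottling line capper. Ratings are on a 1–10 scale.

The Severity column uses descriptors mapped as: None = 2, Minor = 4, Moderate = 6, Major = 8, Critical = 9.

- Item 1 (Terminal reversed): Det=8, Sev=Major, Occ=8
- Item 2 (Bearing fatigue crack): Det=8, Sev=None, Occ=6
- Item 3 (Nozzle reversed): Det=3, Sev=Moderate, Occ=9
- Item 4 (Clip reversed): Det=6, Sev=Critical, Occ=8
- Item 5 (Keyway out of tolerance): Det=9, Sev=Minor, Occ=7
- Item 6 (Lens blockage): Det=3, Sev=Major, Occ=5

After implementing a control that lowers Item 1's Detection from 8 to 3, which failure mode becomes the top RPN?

Item 4

RPN = Severity × Occurrence × Detection:
  Item 1: 8 × 8 × 8 = 512
  Item 2: 2 × 6 × 8 = 96
  Item 3: 6 × 9 × 3 = 162
  Item 4: 9 × 8 × 6 = 432
  Item 5: 4 × 7 × 9 = 252
  Item 6: 8 × 5 × 3 = 120
After action: Item 1 → 8 × 8 × 3 = 192.
Revised RPNs: Item 4=432, Item 5=252, Item 1=192, Item 3=162, Item 6=120, Item 2=96.
Highest is now Item 4 (432).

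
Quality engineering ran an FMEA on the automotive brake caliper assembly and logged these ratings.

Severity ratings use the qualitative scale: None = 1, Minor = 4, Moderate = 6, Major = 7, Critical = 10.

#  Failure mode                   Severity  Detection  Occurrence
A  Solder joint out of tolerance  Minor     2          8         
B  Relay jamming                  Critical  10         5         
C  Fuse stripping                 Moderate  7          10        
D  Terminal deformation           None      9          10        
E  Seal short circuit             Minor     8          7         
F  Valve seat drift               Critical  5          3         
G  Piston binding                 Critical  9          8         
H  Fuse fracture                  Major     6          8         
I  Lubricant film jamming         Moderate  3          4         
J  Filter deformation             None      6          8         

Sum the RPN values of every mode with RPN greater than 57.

2576

RPN = Severity × Occurrence × Detection:
  A: 4 × 8 × 2 = 64
  B: 10 × 5 × 10 = 500
  C: 6 × 10 × 7 = 420
  D: 1 × 10 × 9 = 90
  E: 4 × 7 × 8 = 224
  F: 10 × 3 × 5 = 150
  G: 10 × 8 × 9 = 720
  H: 7 × 8 × 6 = 336
  I: 6 × 4 × 3 = 72
  J: 1 × 8 × 6 = 48
RPN > 57: A (64), B (500), C (420), D (90), E (224), F (150), G (720), H (336), I (72).
Sum: 64 + 500 + 420 + 90 + 224 + 150 + 720 + 336 + 72 = 2576.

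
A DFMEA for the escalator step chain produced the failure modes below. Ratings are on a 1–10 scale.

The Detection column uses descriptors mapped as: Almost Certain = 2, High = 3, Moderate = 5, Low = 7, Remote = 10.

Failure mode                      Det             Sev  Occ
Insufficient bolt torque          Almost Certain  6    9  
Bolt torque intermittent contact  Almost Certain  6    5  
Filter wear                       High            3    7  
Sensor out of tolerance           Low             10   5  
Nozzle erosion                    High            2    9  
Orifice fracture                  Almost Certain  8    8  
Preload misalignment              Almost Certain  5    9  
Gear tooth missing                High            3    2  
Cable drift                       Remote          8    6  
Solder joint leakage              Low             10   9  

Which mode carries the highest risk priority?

RPN = Severity × Occurrence × Detection:
  Insufficient bolt torque: 6 × 9 × 2 = 108
  Bolt torque intermittent contact: 6 × 5 × 2 = 60
  Filter wear: 3 × 7 × 3 = 63
  Sensor out of tolerance: 10 × 5 × 7 = 350
  Nozzle erosion: 2 × 9 × 3 = 54
  Orifice fracture: 8 × 8 × 2 = 128
  Preload misalignment: 5 × 9 × 2 = 90
  Gear tooth missing: 3 × 2 × 3 = 18
  Cable drift: 8 × 6 × 10 = 480
  Solder joint leakage: 10 × 9 × 7 = 630
Highest RPN is 630 → Solder joint leakage.

Solder joint leakage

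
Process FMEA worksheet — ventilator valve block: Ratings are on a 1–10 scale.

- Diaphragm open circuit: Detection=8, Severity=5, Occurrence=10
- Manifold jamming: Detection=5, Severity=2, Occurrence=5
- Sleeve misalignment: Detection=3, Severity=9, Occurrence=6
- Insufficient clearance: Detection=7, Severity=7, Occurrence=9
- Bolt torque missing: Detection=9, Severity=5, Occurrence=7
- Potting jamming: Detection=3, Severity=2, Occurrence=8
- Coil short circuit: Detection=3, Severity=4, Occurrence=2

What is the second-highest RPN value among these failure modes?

400

RPN = Severity × Occurrence × Detection:
  Diaphragm open circuit: 5 × 10 × 8 = 400
  Manifold jamming: 2 × 5 × 5 = 50
  Sleeve misalignment: 9 × 6 × 3 = 162
  Insufficient clearance: 7 × 9 × 7 = 441
  Bolt torque missing: 5 × 7 × 9 = 315
  Potting jamming: 2 × 8 × 3 = 48
  Coil short circuit: 4 × 2 × 3 = 24
Sorted descending: 441, 400, 315, 162, 50, 48, 24.
The second-highest RPN is 400 (Diaphragm open circuit).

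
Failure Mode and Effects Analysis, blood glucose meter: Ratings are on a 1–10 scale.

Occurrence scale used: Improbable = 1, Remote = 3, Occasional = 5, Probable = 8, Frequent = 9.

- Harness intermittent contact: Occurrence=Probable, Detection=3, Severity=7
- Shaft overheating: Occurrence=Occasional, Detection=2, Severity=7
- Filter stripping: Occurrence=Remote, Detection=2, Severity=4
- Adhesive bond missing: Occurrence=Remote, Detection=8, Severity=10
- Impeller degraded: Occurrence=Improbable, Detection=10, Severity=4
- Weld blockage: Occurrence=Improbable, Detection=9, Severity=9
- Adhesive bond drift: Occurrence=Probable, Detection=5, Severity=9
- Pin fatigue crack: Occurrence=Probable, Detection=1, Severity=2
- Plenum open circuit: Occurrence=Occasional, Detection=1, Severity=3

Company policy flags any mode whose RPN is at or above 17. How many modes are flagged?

RPN = Severity × Occurrence × Detection:
  Harness intermittent contact: 7 × 8 × 3 = 168
  Shaft overheating: 7 × 5 × 2 = 70
  Filter stripping: 4 × 3 × 2 = 24
  Adhesive bond missing: 10 × 3 × 8 = 240
  Impeller degraded: 4 × 1 × 10 = 40
  Weld blockage: 9 × 1 × 9 = 81
  Adhesive bond drift: 9 × 8 × 5 = 360
  Pin fatigue crack: 2 × 8 × 1 = 16
  Plenum open circuit: 3 × 5 × 1 = 15
Modes with RPN ≥ 17: Harness intermittent contact (168), Shaft overheating (70), Filter stripping (24), Adhesive bond missing (240), Impeller degraded (40), Weld blockage (81), Adhesive bond drift (360) → 7.

7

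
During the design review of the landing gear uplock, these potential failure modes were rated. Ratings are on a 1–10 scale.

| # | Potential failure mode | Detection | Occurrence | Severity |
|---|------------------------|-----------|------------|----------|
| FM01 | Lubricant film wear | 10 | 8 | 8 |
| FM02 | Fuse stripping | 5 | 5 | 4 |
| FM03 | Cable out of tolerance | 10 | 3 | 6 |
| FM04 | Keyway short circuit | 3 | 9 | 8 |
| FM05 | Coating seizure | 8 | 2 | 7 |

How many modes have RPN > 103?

4

RPN = Severity × Occurrence × Detection:
  FM01: 8 × 8 × 10 = 640
  FM02: 4 × 5 × 5 = 100
  FM03: 6 × 3 × 10 = 180
  FM04: 8 × 9 × 3 = 216
  FM05: 7 × 2 × 8 = 112
Modes with RPN > 103: FM01 (640), FM03 (180), FM04 (216), FM05 (112) → 4.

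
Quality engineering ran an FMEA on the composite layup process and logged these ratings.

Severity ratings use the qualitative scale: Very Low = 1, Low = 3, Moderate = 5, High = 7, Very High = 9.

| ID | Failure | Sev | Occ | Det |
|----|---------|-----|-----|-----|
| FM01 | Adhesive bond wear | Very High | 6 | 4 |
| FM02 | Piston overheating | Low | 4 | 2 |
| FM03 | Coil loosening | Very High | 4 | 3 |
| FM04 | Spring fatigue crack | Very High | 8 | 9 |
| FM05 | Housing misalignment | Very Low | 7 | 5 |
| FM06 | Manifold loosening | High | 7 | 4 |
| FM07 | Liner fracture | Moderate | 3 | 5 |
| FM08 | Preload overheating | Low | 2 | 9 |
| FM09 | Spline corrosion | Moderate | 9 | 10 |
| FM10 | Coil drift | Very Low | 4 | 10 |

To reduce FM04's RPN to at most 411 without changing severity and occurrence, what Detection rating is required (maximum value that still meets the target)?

5

FM04: S=9, O=8, D=9 → current RPN = 648.
Fixed product = 72. Need 72 × D ≤ 411, so D ≤ 411/72 = 5.71.
Maximum integer Detection rating = 5 (gives RPN 360; D=6 would give 432 > 411).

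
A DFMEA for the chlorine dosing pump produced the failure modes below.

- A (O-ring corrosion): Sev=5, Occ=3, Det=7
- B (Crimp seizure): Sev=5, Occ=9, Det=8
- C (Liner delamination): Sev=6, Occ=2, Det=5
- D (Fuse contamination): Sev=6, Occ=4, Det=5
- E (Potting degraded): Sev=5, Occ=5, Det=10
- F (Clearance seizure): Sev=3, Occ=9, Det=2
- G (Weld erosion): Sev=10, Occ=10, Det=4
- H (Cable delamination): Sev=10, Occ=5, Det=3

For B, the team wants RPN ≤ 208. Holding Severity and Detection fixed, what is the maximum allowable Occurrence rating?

5

B: S=5, O=9, D=8 → current RPN = 360.
Fixed product = 40. Need 40 × O ≤ 208, so O ≤ 208/40 = 5.20.
Maximum integer Occurrence rating = 5 (gives RPN 200; O=6 would give 240 > 208).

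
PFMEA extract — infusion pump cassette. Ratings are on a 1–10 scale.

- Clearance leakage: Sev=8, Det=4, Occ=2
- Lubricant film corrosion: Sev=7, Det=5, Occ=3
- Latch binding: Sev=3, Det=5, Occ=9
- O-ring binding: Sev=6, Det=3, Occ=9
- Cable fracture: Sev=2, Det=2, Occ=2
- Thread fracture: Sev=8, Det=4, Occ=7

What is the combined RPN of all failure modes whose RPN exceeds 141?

386

RPN = Severity × Occurrence × Detection:
  Clearance leakage: 8 × 2 × 4 = 64
  Lubricant film corrosion: 7 × 3 × 5 = 105
  Latch binding: 3 × 9 × 5 = 135
  O-ring binding: 6 × 9 × 3 = 162
  Cable fracture: 2 × 2 × 2 = 8
  Thread fracture: 8 × 7 × 4 = 224
RPN > 141: O-ring binding (162), Thread fracture (224).
Sum: 162 + 224 = 386.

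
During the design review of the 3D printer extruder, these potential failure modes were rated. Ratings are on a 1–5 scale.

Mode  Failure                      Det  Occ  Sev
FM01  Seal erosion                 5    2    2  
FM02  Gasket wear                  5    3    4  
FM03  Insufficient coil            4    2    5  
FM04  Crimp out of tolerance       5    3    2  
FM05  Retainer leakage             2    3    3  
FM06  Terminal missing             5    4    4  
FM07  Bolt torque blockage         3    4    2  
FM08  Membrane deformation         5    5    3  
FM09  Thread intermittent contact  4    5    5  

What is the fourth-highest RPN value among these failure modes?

RPN = Severity × Occurrence × Detection:
  FM01: 2 × 2 × 5 = 20
  FM02: 4 × 3 × 5 = 60
  FM03: 5 × 2 × 4 = 40
  FM04: 2 × 3 × 5 = 30
  FM05: 3 × 3 × 2 = 18
  FM06: 4 × 4 × 5 = 80
  FM07: 2 × 4 × 3 = 24
  FM08: 3 × 5 × 5 = 75
  FM09: 5 × 5 × 4 = 100
Sorted descending: 100, 80, 75, 60, 40, 30, 24, 20, 18.
The fourth-highest RPN is 60 (FM02).

60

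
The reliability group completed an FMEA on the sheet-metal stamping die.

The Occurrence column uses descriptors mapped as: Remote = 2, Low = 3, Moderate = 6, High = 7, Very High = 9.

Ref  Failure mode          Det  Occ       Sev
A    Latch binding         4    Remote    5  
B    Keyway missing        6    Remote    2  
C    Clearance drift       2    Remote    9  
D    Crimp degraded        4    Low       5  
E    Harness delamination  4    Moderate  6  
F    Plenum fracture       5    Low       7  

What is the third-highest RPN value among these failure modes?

60

RPN = Severity × Occurrence × Detection:
  A: 5 × 2 × 4 = 40
  B: 2 × 2 × 6 = 24
  C: 9 × 2 × 2 = 36
  D: 5 × 3 × 4 = 60
  E: 6 × 6 × 4 = 144
  F: 7 × 3 × 5 = 105
Sorted descending: 144, 105, 60, 40, 36, 24.
The third-highest RPN is 60 (D).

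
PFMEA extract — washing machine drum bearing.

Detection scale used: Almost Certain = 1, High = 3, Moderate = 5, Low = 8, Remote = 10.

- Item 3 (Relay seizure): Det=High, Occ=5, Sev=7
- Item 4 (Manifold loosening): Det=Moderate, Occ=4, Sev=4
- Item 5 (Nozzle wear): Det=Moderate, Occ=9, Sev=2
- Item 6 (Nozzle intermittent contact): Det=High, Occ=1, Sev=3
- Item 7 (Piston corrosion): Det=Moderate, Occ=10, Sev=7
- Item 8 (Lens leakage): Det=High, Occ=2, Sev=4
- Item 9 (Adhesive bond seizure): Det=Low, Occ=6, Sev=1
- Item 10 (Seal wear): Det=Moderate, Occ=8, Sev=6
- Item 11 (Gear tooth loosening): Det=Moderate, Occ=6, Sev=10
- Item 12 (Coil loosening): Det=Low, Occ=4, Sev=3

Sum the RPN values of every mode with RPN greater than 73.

1261

RPN = Severity × Occurrence × Detection:
  Item 3: 7 × 5 × 3 = 105
  Item 4: 4 × 4 × 5 = 80
  Item 5: 2 × 9 × 5 = 90
  Item 6: 3 × 1 × 3 = 9
  Item 7: 7 × 10 × 5 = 350
  Item 8: 4 × 2 × 3 = 24
  Item 9: 1 × 6 × 8 = 48
  Item 10: 6 × 8 × 5 = 240
  Item 11: 10 × 6 × 5 = 300
  Item 12: 3 × 4 × 8 = 96
RPN > 73: Item 3 (105), Item 4 (80), Item 5 (90), Item 7 (350), Item 10 (240), Item 11 (300), Item 12 (96).
Sum: 105 + 80 + 90 + 350 + 240 + 300 + 96 = 1261.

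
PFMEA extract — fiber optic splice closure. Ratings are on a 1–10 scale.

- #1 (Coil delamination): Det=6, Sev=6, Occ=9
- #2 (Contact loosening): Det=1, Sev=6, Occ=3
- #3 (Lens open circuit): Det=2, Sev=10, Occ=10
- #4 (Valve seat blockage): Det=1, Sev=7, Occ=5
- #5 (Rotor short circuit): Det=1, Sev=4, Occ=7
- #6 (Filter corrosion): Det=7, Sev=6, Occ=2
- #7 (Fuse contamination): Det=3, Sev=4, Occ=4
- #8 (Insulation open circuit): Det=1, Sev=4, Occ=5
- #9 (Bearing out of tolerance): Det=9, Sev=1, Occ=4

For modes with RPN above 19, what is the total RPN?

RPN = Severity × Occurrence × Detection:
  #1: 6 × 9 × 6 = 324
  #2: 6 × 3 × 1 = 18
  #3: 10 × 10 × 2 = 200
  #4: 7 × 5 × 1 = 35
  #5: 4 × 7 × 1 = 28
  #6: 6 × 2 × 7 = 84
  #7: 4 × 4 × 3 = 48
  #8: 4 × 5 × 1 = 20
  #9: 1 × 4 × 9 = 36
RPN > 19: #1 (324), #3 (200), #4 (35), #5 (28), #6 (84), #7 (48), #8 (20), #9 (36).
Sum: 324 + 200 + 35 + 28 + 84 + 48 + 20 + 36 = 775.

775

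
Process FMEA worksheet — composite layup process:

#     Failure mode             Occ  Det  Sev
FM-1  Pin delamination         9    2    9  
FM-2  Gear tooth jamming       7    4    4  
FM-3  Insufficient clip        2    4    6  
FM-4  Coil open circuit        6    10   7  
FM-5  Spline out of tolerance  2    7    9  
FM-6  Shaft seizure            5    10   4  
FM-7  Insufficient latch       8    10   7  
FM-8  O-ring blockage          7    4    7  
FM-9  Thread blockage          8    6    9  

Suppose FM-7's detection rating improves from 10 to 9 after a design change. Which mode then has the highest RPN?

FM-7

RPN = Severity × Occurrence × Detection:
  FM-1: 9 × 9 × 2 = 162
  FM-2: 4 × 7 × 4 = 112
  FM-3: 6 × 2 × 4 = 48
  FM-4: 7 × 6 × 10 = 420
  FM-5: 9 × 2 × 7 = 126
  FM-6: 4 × 5 × 10 = 200
  FM-7: 7 × 8 × 10 = 560
  FM-8: 7 × 7 × 4 = 196
  FM-9: 9 × 8 × 6 = 432
After action: FM-7 → 7 × 8 × 9 = 504.
Revised RPNs: FM-7=504, FM-9=432, FM-4=420, FM-6=200, FM-8=196, FM-1=162, FM-5=126, FM-2=112, FM-3=48.
Highest is now FM-7 (504).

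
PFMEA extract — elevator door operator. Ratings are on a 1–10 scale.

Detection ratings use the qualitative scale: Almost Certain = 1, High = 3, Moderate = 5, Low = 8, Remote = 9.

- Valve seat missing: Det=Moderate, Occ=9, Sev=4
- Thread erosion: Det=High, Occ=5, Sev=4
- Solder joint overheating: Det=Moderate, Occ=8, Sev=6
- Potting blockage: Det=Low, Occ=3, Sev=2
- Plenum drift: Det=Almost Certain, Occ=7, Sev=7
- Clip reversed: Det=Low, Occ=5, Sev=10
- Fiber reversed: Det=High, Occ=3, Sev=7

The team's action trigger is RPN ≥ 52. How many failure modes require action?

5

RPN = Severity × Occurrence × Detection:
  Valve seat missing: 4 × 9 × 5 = 180
  Thread erosion: 4 × 5 × 3 = 60
  Solder joint overheating: 6 × 8 × 5 = 240
  Potting blockage: 2 × 3 × 8 = 48
  Plenum drift: 7 × 7 × 1 = 49
  Clip reversed: 10 × 5 × 8 = 400
  Fiber reversed: 7 × 3 × 3 = 63
Modes with RPN ≥ 52: Valve seat missing (180), Thread erosion (60), Solder joint overheating (240), Clip reversed (400), Fiber reversed (63) → 5.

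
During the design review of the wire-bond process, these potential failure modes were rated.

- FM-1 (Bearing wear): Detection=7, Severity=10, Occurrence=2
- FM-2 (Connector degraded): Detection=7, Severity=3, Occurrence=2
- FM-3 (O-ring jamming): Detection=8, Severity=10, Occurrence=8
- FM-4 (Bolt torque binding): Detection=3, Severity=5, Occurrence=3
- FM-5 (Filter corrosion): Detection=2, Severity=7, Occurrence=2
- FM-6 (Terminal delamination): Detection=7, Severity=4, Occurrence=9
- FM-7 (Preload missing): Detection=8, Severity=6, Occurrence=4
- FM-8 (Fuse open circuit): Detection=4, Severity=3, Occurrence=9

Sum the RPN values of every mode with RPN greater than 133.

1224

RPN = Severity × Occurrence × Detection:
  FM-1: 10 × 2 × 7 = 140
  FM-2: 3 × 2 × 7 = 42
  FM-3: 10 × 8 × 8 = 640
  FM-4: 5 × 3 × 3 = 45
  FM-5: 7 × 2 × 2 = 28
  FM-6: 4 × 9 × 7 = 252
  FM-7: 6 × 4 × 8 = 192
  FM-8: 3 × 9 × 4 = 108
RPN > 133: FM-1 (140), FM-3 (640), FM-6 (252), FM-7 (192).
Sum: 140 + 640 + 252 + 192 = 1224.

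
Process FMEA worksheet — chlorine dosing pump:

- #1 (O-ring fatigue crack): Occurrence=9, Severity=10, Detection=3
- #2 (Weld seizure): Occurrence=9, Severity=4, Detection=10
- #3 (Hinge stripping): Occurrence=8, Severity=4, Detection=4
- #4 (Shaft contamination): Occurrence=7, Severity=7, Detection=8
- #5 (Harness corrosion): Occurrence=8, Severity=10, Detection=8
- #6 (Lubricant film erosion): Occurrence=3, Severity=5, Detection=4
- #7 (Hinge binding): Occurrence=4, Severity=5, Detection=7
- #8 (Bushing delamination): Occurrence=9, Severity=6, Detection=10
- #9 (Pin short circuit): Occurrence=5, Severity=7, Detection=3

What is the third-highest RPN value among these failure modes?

392

RPN = Severity × Occurrence × Detection:
  #1: 10 × 9 × 3 = 270
  #2: 4 × 9 × 10 = 360
  #3: 4 × 8 × 4 = 128
  #4: 7 × 7 × 8 = 392
  #5: 10 × 8 × 8 = 640
  #6: 5 × 3 × 4 = 60
  #7: 5 × 4 × 7 = 140
  #8: 6 × 9 × 10 = 540
  #9: 7 × 5 × 3 = 105
Sorted descending: 640, 540, 392, 360, 270, 140, 128, 105, 60.
The third-highest RPN is 392 (#4).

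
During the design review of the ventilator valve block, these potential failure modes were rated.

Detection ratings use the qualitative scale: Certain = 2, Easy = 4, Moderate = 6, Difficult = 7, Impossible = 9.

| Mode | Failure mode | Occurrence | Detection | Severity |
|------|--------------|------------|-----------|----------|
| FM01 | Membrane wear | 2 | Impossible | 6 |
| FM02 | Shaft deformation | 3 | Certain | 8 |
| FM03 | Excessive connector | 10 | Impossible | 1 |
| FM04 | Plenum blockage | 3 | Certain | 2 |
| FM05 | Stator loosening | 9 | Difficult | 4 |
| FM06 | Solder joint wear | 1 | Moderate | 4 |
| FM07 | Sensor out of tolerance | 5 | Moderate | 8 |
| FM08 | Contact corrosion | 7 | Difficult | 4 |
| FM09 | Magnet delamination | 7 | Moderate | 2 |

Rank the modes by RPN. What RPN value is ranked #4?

108

RPN = Severity × Occurrence × Detection:
  FM01: 6 × 2 × 9 = 108
  FM02: 8 × 3 × 2 = 48
  FM03: 1 × 10 × 9 = 90
  FM04: 2 × 3 × 2 = 12
  FM05: 4 × 9 × 7 = 252
  FM06: 4 × 1 × 6 = 24
  FM07: 8 × 5 × 6 = 240
  FM08: 4 × 7 × 7 = 196
  FM09: 2 × 7 × 6 = 84
Sorted descending: 252, 240, 196, 108, 90, 84, 48, 24, 12.
The fourth-highest RPN is 108 (FM01).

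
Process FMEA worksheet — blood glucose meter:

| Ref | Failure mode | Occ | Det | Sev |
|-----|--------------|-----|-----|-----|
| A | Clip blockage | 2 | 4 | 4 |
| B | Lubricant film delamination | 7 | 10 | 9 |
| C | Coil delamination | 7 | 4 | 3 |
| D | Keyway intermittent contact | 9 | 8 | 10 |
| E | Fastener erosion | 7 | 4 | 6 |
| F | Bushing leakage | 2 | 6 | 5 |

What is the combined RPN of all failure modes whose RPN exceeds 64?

RPN = Severity × Occurrence × Detection:
  A: 4 × 2 × 4 = 32
  B: 9 × 7 × 10 = 630
  C: 3 × 7 × 4 = 84
  D: 10 × 9 × 8 = 720
  E: 6 × 7 × 4 = 168
  F: 5 × 2 × 6 = 60
RPN > 64: B (630), C (84), D (720), E (168).
Sum: 630 + 84 + 720 + 168 = 1602.

1602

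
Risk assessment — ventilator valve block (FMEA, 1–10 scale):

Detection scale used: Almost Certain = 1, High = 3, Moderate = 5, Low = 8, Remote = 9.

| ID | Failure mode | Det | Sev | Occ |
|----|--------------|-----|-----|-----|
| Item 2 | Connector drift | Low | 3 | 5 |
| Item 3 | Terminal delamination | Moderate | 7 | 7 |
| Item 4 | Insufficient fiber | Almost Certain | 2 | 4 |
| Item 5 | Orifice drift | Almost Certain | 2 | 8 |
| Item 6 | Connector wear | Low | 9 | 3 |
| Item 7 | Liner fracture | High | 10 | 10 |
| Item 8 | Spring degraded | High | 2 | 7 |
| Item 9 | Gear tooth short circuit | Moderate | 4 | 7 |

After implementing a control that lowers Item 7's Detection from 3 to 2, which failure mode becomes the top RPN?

Item 3

RPN = Severity × Occurrence × Detection:
  Item 2: 3 × 5 × 8 = 120
  Item 3: 7 × 7 × 5 = 245
  Item 4: 2 × 4 × 1 = 8
  Item 5: 2 × 8 × 1 = 16
  Item 6: 9 × 3 × 8 = 216
  Item 7: 10 × 10 × 3 = 300
  Item 8: 2 × 7 × 3 = 42
  Item 9: 4 × 7 × 5 = 140
After action: Item 7 → 10 × 10 × 2 = 200.
Revised RPNs: Item 3=245, Item 6=216, Item 7=200, Item 9=140, Item 2=120, Item 8=42, Item 5=16, Item 4=8.
Highest is now Item 3 (245).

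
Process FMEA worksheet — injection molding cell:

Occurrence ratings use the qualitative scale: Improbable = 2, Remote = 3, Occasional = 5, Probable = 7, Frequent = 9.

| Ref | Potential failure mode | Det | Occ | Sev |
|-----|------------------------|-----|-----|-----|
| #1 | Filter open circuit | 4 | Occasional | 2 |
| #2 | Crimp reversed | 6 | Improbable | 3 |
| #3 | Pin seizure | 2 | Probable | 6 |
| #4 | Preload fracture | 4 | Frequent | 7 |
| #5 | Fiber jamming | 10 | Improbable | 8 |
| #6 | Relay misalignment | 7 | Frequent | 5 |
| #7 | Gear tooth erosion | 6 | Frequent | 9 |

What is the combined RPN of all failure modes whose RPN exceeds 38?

RPN = Severity × Occurrence × Detection:
  #1: 2 × 5 × 4 = 40
  #2: 3 × 2 × 6 = 36
  #3: 6 × 7 × 2 = 84
  #4: 7 × 9 × 4 = 252
  #5: 8 × 2 × 10 = 160
  #6: 5 × 9 × 7 = 315
  #7: 9 × 9 × 6 = 486
RPN > 38: #1 (40), #3 (84), #4 (252), #5 (160), #6 (315), #7 (486).
Sum: 40 + 84 + 252 + 160 + 315 + 486 = 1337.

1337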